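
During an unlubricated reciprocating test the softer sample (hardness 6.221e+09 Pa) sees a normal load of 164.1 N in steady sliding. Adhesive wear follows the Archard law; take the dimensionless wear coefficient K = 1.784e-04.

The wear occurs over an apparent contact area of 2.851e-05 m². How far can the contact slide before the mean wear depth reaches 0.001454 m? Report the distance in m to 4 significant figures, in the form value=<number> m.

value=8809 m

Intermediate values are printed rounded — all working math holds full precision — one final rounding: 4 significant digits.
Collected in SI base units: W = 164.1 N, H = 6.221e+09 Pa, K = 1.784e-04.
Allowed volume V_lim = h_lim·A = 0.001454 · 2.851e-05 = 4.145e-08 m³.
Thus life L = V_lim·H/(K·W) = 4.145e-08 · 6.221e+09 / (1.784e-04 · 164.1) = 8809 m.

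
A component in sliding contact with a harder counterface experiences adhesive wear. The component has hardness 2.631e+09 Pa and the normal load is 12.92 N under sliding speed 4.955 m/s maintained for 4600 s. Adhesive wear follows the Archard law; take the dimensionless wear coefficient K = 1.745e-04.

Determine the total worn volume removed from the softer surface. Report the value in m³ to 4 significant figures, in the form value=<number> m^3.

value=1.953e-08 m^3

All working math holds full float precision, and intermediates are displayed rounded, and rounded just once, at 4 significant digits.
Sliding distance L = v·t = 4.955 m/s × 4600 s = 2.279e+04 m.
Collected in SI base units: W = 12.92 N, H = 2.631e+09 Pa, K = 1.745e-04.
Apply Archard: V = K·W·L/H = 1.745e-04 · 12.92 · 2.279e+04 / 2.631e+09 = 1.953e-08 m³.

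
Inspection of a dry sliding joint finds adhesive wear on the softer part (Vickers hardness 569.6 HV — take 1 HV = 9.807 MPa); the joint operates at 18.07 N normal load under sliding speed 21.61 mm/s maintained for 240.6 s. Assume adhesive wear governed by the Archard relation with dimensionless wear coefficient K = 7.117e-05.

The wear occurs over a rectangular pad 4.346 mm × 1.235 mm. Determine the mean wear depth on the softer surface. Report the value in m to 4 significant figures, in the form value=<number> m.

The intermediates are printed rounded. All working math holds full float precision. Rounded just once: four significant digits.
Convert: Sliding speed v = 21.61 mm/s = 0.02161 m/s. Sliding distance L = v·t = 0.02161 m/s × 240.6 s = 5.199 m.
Convert: Hardness H = 569.6 HV × 9.807 MPa/HV = 5586 MPa = 5.586e+09 Pa.
Convert: Pad sides 4.346 mm × 1.235 mm = 0.004346 m × 0.001235 m. Contact area A = 0.004346 m × 0.001235 m = 5.367e-06 m².
Working in SI base units: W = 18.07 N, H = 5.586e+09 Pa, K = 7.117e-05.
The Archard volume V = K·W·L/H = 7.117e-05 · 18.07 · 5.199 / 5.586e+09 = 1.197e-12 m³.
Mean wear depth h = V/A = 1.197e-12 / 5.367e-06 = 2.230e-07 m.

value=2.230e-07 m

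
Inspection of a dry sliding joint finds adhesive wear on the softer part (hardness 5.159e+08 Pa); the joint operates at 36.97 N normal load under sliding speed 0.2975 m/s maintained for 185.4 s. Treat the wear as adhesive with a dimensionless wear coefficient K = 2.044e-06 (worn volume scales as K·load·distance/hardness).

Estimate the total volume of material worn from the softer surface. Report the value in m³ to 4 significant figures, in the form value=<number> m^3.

value=8.079e-12 m^3

Displayed values are rounded — each operation maintains full precision, and a lone final rounding to four significant digits.
Convert: Total distance L = v·t = 0.2975 m/s × 185.4 s = 55.16 m.
As SI base values: W = 36.97 N, H = 5.159e+08 Pa, K = 2.044e-06.
Volume removed: V = K·W·L/H = 2.044e-06 · 36.97 · 55.16 / 5.159e+08 = 8.079e-12 m³.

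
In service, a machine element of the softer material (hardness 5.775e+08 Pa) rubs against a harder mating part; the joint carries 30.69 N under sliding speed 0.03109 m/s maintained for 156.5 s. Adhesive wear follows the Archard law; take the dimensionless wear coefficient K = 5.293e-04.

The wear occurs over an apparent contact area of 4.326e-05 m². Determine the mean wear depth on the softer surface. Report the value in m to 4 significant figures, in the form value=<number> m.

value=3.164e-06 m

All working math runs at full float precision, and intermediates appear rounded — rounded just once: four significant digits.
Convert: The distance L = v·t = 0.03109 m/s × 156.5 s = 4.866 m.
Restated in SI base units: W = 30.69 N, H = 5.775e+08 Pa, K = 5.293e-04.
Wear volume V = K·W·L/H = 5.293e-04 · 30.69 · 4.866 / 5.775e+08 = 1.369e-10 m³.
Average depth h = V/A = 1.369e-10 / 4.326e-05 = 3.164e-06 m.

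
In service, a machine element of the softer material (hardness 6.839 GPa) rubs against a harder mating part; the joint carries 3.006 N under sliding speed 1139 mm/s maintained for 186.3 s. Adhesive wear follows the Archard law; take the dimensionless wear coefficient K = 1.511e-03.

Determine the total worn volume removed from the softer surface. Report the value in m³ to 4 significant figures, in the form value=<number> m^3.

The algebra maintains exact precision. Intermediates are printed rounded. Rounded once at the end: four significant figures.
Convert: Sliding speed v = 1139 mm/s = 1.139 m/s. Sliding distance L = v·t = 1.139 m/s × 186.3 s = 212.2 m.
Convert: Hardness H = 6.839 GPa = 6.839e+09 Pa.
Restated in SI base units: W = 3.006 N, H = 6.839e+09 Pa, K = 1.511e-03.
Archard relation: V = K·W·L/H = 1.511e-03 · 3.006 · 212.2 / 6.839e+09 = 1.409e-10 m³.

value=1.409e-10 m^3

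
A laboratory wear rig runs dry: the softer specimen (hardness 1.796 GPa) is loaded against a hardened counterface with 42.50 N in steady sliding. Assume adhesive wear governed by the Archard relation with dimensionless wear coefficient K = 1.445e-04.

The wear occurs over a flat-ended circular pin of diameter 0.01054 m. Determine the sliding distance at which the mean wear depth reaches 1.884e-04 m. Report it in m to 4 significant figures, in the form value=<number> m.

Quoted intermediates are rounded — all working math carries full float precision; a single final rounding to 4 significant figures.
Convert: Hardness H = 1.796 GPa = 1.796e+09 Pa.
Convert: Contact area A = π·d²/4 = π·(0.01054 m)²/4 = 8.725e-05 m².
Collected in SI base units: W = 42.50 N, H = 1.796e+09 Pa, K = 1.445e-04.
Limit volume V_lim = h_lim·A = 1.884e-04 · 8.725e-05 = 1.644e-08 m³.
Thus life L = V_lim·H/(K·W) = 1.644e-08 · 1.796e+09 / (1.445e-04 · 42.50) = 4807 m.

value=4807 m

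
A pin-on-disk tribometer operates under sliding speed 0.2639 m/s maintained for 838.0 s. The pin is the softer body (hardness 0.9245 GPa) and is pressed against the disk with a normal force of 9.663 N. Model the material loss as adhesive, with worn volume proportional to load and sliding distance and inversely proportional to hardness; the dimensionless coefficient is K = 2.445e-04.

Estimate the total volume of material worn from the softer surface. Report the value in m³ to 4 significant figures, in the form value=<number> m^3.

Intermediates are displayed rounded — the algebra runs at full float precision, and rounded once at the end: four significant figures.
Convert: Sliding distance L = v·t = 0.2639 m/s × 838.0 s = 221.1 m.
Convert: Hardness H = 0.9245 GPa = 9.245e+08 Pa.
As SI base values: W = 9.663 N, H = 9.245e+08 Pa, K = 2.445e-04.
Apply Archard: V = K·W·L/H = 2.445e-04 · 9.663 · 221.1 / 9.245e+08 = 5.652e-10 m³.

value=5.652e-10 m^3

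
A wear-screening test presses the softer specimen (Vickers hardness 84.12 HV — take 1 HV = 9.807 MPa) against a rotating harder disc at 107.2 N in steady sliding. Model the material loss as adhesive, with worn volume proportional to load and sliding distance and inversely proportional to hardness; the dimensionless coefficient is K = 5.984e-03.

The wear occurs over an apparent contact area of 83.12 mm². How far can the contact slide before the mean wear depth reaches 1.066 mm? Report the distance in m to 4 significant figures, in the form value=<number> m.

value=113.9 m

Shown intermediates are rounded, and the computation holds exact precision — rounded just once, at four significant digits.
Convert: Hardness H = 84.12 HV × 9.807 MPa/HV = 825.0 MPa = 8.250e+08 Pa.
Convert: Contact area A = 83.12 mm² = 8.312e-05 m².
Convert: Depth limit h_lim = 1.066 mm = 0.001066 m.
In SI base units: W = 107.2 N, H = 8.250e+08 Pa, K = 5.984e-03.
Wearable volume V_lim = h_lim·A = 0.001066 · 8.312e-05 = 8.861e-08 m³.
Thus life L = V_lim·H/(K·W) = 8.861e-08 · 8.250e+08 / (5.984e-03 · 107.2) = 113.9 m.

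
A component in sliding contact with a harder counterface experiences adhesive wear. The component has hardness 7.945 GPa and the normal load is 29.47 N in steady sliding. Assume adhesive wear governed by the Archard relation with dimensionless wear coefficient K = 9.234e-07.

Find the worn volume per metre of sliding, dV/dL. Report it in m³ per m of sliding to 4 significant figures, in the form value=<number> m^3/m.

value=3.425e-15 m^3/m

Shown intermediates are rounded; the algebra holds full precision. Rounded once at the end to 4 significant digits.
Hardness H = 7.945 GPa = 7.945e+09 Pa.
Working in SI base units: W = 29.47 N, H = 7.945e+09 Pa, K = 9.234e-07.
Sliding wear rate dV/dL = K·W/H (no L dependence): 9.234e-07 · 29.47 / 7.945e+09 = 3.425e-15 m³/m.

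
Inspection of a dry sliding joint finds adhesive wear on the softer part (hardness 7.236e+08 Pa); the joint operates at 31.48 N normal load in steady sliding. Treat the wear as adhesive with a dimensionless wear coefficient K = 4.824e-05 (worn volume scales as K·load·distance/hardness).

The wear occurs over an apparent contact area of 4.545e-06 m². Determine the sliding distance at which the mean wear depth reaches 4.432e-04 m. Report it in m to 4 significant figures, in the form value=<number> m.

value=959.8 m

Printed values are rounded, and the algebra keeps full precision, and rounded just once, at four significant digits.
Restated in SI base units: W = 31.48 N, H = 7.236e+08 Pa, K = 4.824e-05.
Permissible volume V_lim = h_lim·A = 4.432e-04 · 4.545e-06 = 2.014e-09 m³.
Inverting, life L = V_lim·H/(K·W) = 2.014e-09 · 7.236e+08 / (4.824e-05 · 31.48) = 959.8 m.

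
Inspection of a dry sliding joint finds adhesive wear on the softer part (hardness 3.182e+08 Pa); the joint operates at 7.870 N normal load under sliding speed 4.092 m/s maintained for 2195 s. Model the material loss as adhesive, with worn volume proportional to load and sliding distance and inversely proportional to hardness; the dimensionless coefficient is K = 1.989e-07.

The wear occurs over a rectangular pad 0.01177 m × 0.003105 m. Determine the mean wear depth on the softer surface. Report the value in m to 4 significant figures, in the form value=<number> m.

All arithmetic carries full float precision, and intermediate values appear rounded; a single final rounding, at four significant figures.
Convert: Distance covered L = v·t = 4.092 m/s × 2195 s = 8982 m.
Convert: Contact area A = 0.01177 m × 0.003105 m = 3.655e-05 m².
Working in SI base units: W = 7.870 N, H = 3.182e+08 Pa, K = 1.989e-07.
By Archard's law, V = K·W·L/H = 1.989e-07 · 7.870 · 8982 / 3.182e+08 = 4.419e-11 m³.
Depth of wear h = V/A = 4.419e-11 / 3.655e-05 = 1.209e-06 m.

value=1.209e-06 m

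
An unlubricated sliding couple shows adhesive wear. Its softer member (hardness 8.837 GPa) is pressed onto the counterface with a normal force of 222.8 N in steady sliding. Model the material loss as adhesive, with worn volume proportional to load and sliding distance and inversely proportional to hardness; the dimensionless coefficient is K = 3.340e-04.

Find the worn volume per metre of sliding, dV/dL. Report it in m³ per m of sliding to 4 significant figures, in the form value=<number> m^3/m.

Intermediates are displayed rounded; all working math runs at exact precision; one last rounding, at four significant digits.
Hardness H = 8.837 GPa = 8.837e+09 Pa.
As SI base values: W = 222.8 N, H = 8.837e+09 Pa, K = 3.340e-04.
Rate of wear dV/dL = K·W/H (independent of L): 3.340e-04 · 222.8 / 8.837e+09 = 8.421e-12 m³/m.

value=8.421e-12 m^3/m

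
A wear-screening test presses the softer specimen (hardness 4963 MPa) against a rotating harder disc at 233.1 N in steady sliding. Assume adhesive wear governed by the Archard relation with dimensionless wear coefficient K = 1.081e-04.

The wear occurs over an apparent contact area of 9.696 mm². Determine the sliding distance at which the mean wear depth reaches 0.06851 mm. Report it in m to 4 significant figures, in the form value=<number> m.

Intermediate values are printed rounded, and all working math keeps exact precision, and a single final rounding, at four significant digits.
Hardness H = 4963 MPa = 4.963e+09 Pa.
Contact area A = 9.696 mm² = 9.696e-06 m².
Depth limit h_lim = 0.06851 mm = 6.851e-05 m.
SI base units throughout: W = 233.1 N, H = 4.963e+09 Pa, K = 1.081e-04.
Permissible volume V_lim = h_lim·A = 6.851e-05 · 9.696e-06 = 6.643e-10 m³.
Sliding life L = V_lim·H/(K·W) = 6.643e-10 · 4.963e+09 / (1.081e-04 · 233.1) = 130.8 m.

value=130.8 m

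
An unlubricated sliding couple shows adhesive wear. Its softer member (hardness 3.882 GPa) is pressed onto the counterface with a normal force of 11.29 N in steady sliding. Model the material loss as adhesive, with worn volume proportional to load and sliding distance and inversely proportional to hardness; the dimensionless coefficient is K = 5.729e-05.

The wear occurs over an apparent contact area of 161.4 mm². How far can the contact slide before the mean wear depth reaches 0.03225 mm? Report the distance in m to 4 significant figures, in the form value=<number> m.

value=3.124e+04 m

Intermediate values are displayed rounded, and all working math holds exact precision, and a single final rounding to four significant digits.
Convert: Hardness H = 3.882 GPa = 3.882e+09 Pa.
Convert: Contact area A = 161.4 mm² = 1.614e-04 m².
Convert: Depth limit h_lim = 0.03225 mm = 3.225e-05 m.
As SI base values: W = 11.29 N, H = 3.882e+09 Pa, K = 5.729e-05.
Permissible volume V_lim = h_lim·A = 3.225e-05 · 1.614e-04 = 5.205e-09 m³.
Life L = V_lim·H/(K·W) = 5.205e-09 · 3.882e+09 / (5.729e-05 · 11.29) = 3.124e+04 m.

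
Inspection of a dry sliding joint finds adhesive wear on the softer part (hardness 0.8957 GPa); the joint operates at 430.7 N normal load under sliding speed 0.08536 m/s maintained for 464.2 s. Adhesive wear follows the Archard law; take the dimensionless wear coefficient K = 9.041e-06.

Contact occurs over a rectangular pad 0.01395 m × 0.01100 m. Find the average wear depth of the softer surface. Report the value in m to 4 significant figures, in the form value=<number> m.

value=1.123e-06 m

All working math carries full float precision — quoted intermediates are rounded, and one last rounding: four significant digits.
Convert: Distance L = v·t = 0.08536 m/s × 464.2 s = 39.62 m.
Convert: Hardness H = 0.8957 GPa = 8.957e+08 Pa.
Convert: Contact area A = 0.01395 m × 0.01100 m = 1.534e-04 m².
Expressed in SI base units: W = 430.7 N, H = 8.957e+08 Pa, K = 9.041e-06.
Apply Archard: V = K·W·L/H = 9.041e-06 · 430.7 · 39.62 / 8.957e+08 = 1.723e-10 m³.
Wear depth h = V/A = 1.723e-10 / 1.534e-04 = 1.123e-06 m.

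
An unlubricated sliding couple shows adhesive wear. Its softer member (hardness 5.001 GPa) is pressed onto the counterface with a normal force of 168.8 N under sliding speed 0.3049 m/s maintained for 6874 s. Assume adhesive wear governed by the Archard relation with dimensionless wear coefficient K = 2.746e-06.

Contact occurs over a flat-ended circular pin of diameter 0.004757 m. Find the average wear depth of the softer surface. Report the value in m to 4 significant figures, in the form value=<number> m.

The intermediates are printed rounded; the algebra keeps full precision — one last rounding, at 4 significant digits.
Path length L = v·t = 0.3049 m/s × 6874 s = 2096 m.
Hardness H = 5.001 GPa = 5.001e+09 Pa.
Contact area A = π·d²/4 = π·(0.004757 m)²/4 = 1.777e-05 m².
In SI base units, W = 168.8 N, H = 5.001e+09 Pa, K = 2.746e-06.
Wear volume V = K·W·L/H = 2.746e-06 · 168.8 · 2096 / 5.001e+09 = 1.943e-10 m³.
Mean wear depth h = V/A = 1.943e-10 / 1.777e-05 = 1.093e-05 m.

value=1.093e-05 m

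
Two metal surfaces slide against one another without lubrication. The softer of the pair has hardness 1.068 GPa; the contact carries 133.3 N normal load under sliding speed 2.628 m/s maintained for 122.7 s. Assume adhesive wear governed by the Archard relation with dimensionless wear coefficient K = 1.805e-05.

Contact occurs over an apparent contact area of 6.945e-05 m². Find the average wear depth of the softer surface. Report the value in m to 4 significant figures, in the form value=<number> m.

All arithmetic holds full float precision, and quoted intermediates are rounded. Rounded just once, at 4 significant figures.
Path length L = v·t = 2.628 m/s × 122.7 s = 322.5 m.
Hardness H = 1.068 GPa = 1.068e+09 Pa.
In SI base units, W = 133.3 N, H = 1.068e+09 Pa, K = 1.805e-05.
Archard relation: V = K·W·L/H = 1.805e-05 · 133.3 · 322.5 / 1.068e+09 = 7.265e-10 m³.
Mean depth h = V/A = 7.265e-10 / 6.945e-05 = 1.046e-05 m.

value=1.046e-05 m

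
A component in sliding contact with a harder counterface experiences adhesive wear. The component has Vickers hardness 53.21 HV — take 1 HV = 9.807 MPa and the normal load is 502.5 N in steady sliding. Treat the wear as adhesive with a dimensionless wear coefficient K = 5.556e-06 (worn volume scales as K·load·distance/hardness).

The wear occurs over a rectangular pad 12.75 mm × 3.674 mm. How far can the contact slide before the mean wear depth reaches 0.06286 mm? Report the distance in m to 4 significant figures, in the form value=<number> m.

Intermediates are displayed rounded, and all working math keeps exact precision — rounded once at the end: four significant figures.
Convert: Hardness H = 53.21 HV × 9.807 MPa/HV = 521.8 MPa = 5.218e+08 Pa.
Convert: Pad sides 12.75 mm × 3.674 mm = 0.01275 m × 0.003674 m. Contact area A = 0.01275 m × 0.003674 m = 4.684e-05 m².
Convert: Depth limit h_lim = 0.06286 mm = 6.286e-05 m.
Expressed in SI base units: W = 502.5 N, H = 5.218e+08 Pa, K = 5.556e-06.
Limit volume V_lim = h_lim·A = 6.286e-05 · 4.684e-05 = 2.945e-09 m³.
Thus life L = V_lim·H/(K·W) = 2.945e-09 · 5.218e+08 / (5.556e-06 · 502.5) = 550.4 m.

value=550.4 m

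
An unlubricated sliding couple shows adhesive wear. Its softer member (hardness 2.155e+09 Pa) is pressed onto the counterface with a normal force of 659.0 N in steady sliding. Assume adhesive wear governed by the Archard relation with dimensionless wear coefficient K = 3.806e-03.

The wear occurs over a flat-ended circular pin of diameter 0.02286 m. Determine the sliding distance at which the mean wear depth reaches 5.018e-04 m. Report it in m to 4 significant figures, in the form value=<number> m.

The computation maintains full precision, and intermediates are shown rounded. Rounded just once: 4 significant figures.
Convert: Contact area A = π·d²/4 = π·(0.02286 m)²/4 = 4.104e-04 m².
Expressed in SI base units: W = 659.0 N, H = 2.155e+09 Pa, K = 3.806e-03.
Volume at the limit: V_lim = h_lim·A = 5.018e-04 · 4.104e-04 = 2.060e-07 m³.
Thus life L = V_lim·H/(K·W) = 2.060e-07 · 2.155e+09 / (3.806e-03 · 659.0) = 177.0 m.

value=177.0 m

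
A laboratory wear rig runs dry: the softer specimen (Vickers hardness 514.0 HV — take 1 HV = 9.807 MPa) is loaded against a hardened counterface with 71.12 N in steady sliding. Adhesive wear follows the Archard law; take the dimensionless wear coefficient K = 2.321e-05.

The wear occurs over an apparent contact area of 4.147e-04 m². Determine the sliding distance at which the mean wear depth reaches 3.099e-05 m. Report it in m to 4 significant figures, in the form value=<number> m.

value=3.925e+04 m

The intermediates are printed rounded — the algebra keeps full precision; one final rounding, at 4 significant figures.
Convert: Hardness H = 514.0 HV × 9.807 MPa/HV = 5041 MPa = 5.041e+09 Pa.
As SI base values: W = 71.12 N, H = 5.041e+09 Pa, K = 2.321e-05.
Volume at the limit: V_lim = h_lim·A = 3.099e-05 · 4.147e-04 = 1.285e-08 m³.
Thus life L = V_lim·H/(K·W) = 1.285e-08 · 5.041e+09 / (2.321e-05 · 71.12) = 3.925e+04 m.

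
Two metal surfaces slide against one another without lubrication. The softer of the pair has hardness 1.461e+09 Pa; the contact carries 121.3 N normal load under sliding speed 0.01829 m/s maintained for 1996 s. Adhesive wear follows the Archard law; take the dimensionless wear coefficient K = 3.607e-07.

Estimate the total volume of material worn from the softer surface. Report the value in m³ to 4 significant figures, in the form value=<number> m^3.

value=1.093e-12 m^3

The intermediates are printed rounded. The algebra runs at full precision, and rounded just once to four significant figures.
Convert: Distance covered L = v·t = 0.01829 m/s × 1996 s = 36.51 m.
Working in SI base units: W = 121.3 N, H = 1.461e+09 Pa, K = 3.607e-07.
Apply Archard: V = K·W·L/H = 3.607e-07 · 121.3 · 36.51 / 1.461e+09 = 1.093e-12 m³.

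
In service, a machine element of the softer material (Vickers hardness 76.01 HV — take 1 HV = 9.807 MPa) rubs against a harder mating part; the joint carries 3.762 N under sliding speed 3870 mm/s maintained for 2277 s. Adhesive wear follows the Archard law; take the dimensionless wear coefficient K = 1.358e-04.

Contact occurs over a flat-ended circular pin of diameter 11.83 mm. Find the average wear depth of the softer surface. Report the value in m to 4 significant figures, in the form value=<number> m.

value=5.494e-05 m

All working math holds exact precision — the intermediates are displayed rounded — rounded just once, at four significant figures.
Convert: Sliding speed v = 3870 mm/s = 3.870 m/s. Sliding distance L = v·t = 3.870 m/s × 2277 s = 8812 m.
Convert: Hardness H = 76.01 HV × 9.807 MPa/HV = 745.4 MPa = 7.454e+08 Pa.
Convert: Pin diameter d = 11.83 mm = 0.01183 m. Contact area A = π·d²/4 = π·(0.01183 m)²/4 = 1.099e-04 m².
Restated in SI base units: W = 3.762 N, H = 7.454e+08 Pa, K = 1.358e-04.
Volume removed: V = K·W·L/H = 1.358e-04 · 3.762 · 8812 / 7.454e+08 = 6.039e-09 m³.
Average depth h = V/A = 6.039e-09 / 1.099e-04 = 5.494e-05 m.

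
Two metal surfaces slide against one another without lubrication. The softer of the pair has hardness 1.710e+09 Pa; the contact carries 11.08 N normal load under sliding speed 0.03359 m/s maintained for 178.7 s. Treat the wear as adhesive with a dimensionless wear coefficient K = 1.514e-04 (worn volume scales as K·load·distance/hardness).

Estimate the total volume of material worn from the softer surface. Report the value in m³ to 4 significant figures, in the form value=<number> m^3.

value=5.888e-12 m^3

The computation keeps full float precision; the intermediates are shown rounded, and one final rounding to 4 significant figures.
Path length L = v·t = 0.03359 m/s × 178.7 s = 6.003 m.
Expressed in SI base units: W = 11.08 N, H = 1.710e+09 Pa, K = 1.514e-04.
Archard relation: V = K·W·L/H = 1.514e-04 · 11.08 · 6.003 / 1.710e+09 = 5.888e-12 m³.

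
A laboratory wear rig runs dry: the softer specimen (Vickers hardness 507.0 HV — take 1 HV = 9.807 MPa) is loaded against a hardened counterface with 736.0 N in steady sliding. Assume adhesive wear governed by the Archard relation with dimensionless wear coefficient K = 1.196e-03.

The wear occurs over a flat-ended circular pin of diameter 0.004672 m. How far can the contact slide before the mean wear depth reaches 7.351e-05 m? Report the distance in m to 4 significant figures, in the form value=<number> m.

value=7.118 m

Shown intermediates are rounded — all arithmetic holds full precision — one last rounding: 4 significant digits.
Hardness H = 507.0 HV × 9.807 MPa/HV = 4972 MPa = 4.972e+09 Pa.
Contact area A = π·d²/4 = π·(0.004672 m)²/4 = 1.714e-05 m².
As SI base values: W = 736.0 N, H = 4.972e+09 Pa, K = 1.196e-03.
Limit volume V_lim = h_lim·A = 7.351e-05 · 1.714e-05 = 1.260e-09 m³.
Life L = V_lim·H/(K·W) = 1.260e-09 · 4.972e+09 / (1.196e-03 · 736.0) = 7.118 m.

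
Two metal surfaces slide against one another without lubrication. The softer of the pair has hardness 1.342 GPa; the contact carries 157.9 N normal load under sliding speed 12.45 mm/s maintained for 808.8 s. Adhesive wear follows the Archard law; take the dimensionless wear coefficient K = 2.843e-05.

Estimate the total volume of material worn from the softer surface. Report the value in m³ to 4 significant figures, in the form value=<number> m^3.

Intermediate values appear rounded. All arithmetic runs at exact precision, and a lone final rounding to four significant figures.
Sliding speed v = 12.45 mm/s = 0.01245 m/s. Total distance L = v·t = 0.01245 m/s × 808.8 s = 10.07 m.
Hardness H = 1.342 GPa = 1.342e+09 Pa.
Restated in SI base units: W = 157.9 N, H = 1.342e+09 Pa, K = 2.843e-05.
Archard relation: V = K·W·L/H = 2.843e-05 · 157.9 · 10.07 / 1.342e+09 = 3.368e-11 m³.

value=3.368e-11 m^3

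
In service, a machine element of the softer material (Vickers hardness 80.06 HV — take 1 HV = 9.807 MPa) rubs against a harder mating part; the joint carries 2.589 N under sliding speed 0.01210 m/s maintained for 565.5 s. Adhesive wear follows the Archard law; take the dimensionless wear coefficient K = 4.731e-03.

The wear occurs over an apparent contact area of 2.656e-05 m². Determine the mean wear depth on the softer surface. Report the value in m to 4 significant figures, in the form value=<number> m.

value=4.019e-06 m

Each operation keeps full precision — quoted intermediates are rounded. Rounded just once, at four significant digits.
Path length L = v·t = 0.01210 m/s × 565.5 s = 6.843 m.
Hardness H = 80.06 HV × 9.807 MPa/HV = 785.1 MPa = 7.851e+08 Pa.
Restated in SI base units: W = 2.589 N, H = 7.851e+08 Pa, K = 4.731e-03.
Archard relation: V = K·W·L/H = 4.731e-03 · 2.589 · 6.843 / 7.851e+08 = 1.067e-10 m³.
Depth of wear h = V/A = 1.067e-10 / 2.656e-05 = 4.019e-06 m.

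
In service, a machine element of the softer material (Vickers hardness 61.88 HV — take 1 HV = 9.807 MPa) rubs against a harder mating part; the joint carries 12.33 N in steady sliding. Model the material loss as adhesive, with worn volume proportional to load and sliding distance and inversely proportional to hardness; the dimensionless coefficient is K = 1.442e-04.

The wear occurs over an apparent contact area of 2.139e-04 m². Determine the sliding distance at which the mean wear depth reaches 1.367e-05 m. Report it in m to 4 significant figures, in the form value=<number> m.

value=998.0 m

All working math carries full precision, and quoted intermediates are rounded, and rounded once at the end: four significant figures.
Hardness H = 61.88 HV × 9.807 MPa/HV = 606.9 MPa = 6.069e+08 Pa.
Expressed in SI base units: W = 12.33 N, H = 6.069e+08 Pa, K = 1.442e-04.
Permissible volume V_lim = h_lim·A = 1.367e-05 · 2.139e-04 = 2.924e-09 m³.
Inverting, life L = V_lim·H/(K·W) = 2.924e-09 · 6.069e+08 / (1.442e-04 · 12.33) = 998.0 m.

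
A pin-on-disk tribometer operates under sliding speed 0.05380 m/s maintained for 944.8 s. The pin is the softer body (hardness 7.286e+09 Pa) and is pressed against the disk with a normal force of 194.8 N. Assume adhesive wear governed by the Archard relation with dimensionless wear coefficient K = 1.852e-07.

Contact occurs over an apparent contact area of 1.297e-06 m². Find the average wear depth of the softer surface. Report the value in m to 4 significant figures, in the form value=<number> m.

Intermediates appear rounded. The algebra keeps full float precision, and rounded just once: four significant digits.
Convert: Distance covered L = v·t = 0.05380 m/s × 944.8 s = 50.83 m.
Working in SI base units: W = 194.8 N, H = 7.286e+09 Pa, K = 1.852e-07.
The Archard volume V = K·W·L/H = 1.852e-07 · 194.8 · 50.83 / 7.286e+09 = 2.517e-13 m³.
Depth of wear h = V/A = 2.517e-13 / 1.297e-06 = 1.941e-07 m.

value=1.941e-07 m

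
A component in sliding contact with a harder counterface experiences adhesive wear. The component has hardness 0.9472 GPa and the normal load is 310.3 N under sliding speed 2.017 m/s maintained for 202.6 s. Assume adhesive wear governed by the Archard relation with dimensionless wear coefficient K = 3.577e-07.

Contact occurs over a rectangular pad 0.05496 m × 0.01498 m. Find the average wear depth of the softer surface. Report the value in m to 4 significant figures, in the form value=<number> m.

value=5.816e-08 m

The computation maintains full precision, and printed values are rounded — one final rounding to four significant digits.
Path length L = v·t = 2.017 m/s × 202.6 s = 408.6 m.
Hardness H = 0.9472 GPa = 9.472e+08 Pa.
Contact area A = 0.05496 m × 0.01498 m = 8.233e-04 m².
Restated in SI base units: W = 310.3 N, H = 9.472e+08 Pa, K = 3.577e-07.
Wear volume V = K·W·L/H = 3.577e-07 · 310.3 · 408.6 / 9.472e+08 = 4.789e-11 m³.
Depth of wear h = V/A = 4.789e-11 / 8.233e-04 = 5.816e-08 m.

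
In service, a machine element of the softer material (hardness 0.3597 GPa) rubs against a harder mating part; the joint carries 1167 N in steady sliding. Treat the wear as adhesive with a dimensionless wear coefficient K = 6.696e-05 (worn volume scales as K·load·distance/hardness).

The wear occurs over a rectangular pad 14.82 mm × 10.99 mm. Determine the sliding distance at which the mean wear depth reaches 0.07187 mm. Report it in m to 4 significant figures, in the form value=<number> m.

value=53.88 m

Every step holds full precision. Intermediate values are printed rounded, and one last rounding to 4 significant digits.
Convert: Hardness H = 0.3597 GPa = 3.597e+08 Pa.
Convert: Pad sides 14.82 mm × 10.99 mm = 0.01482 m × 0.01099 m. Contact area A = 0.01482 m × 0.01099 m = 1.629e-04 m².
Convert: Depth limit h_lim = 0.07187 mm = 7.187e-05 m.
Restated in SI base units: W = 1167 N, H = 3.597e+08 Pa, K = 6.696e-05.
Allowed volume V_lim = h_lim·A = 7.187e-05 · 1.629e-04 = 1.171e-08 m³.
Life L = V_lim·H/(K·W) = 1.171e-08 · 3.597e+08 / (6.696e-05 · 1167) = 53.88 m.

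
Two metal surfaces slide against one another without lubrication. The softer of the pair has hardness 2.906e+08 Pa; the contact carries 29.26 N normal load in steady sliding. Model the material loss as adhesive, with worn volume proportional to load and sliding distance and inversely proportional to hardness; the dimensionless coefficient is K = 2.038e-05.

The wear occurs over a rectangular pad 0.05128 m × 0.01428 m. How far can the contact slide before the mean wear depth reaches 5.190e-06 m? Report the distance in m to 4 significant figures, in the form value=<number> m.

Intermediate values are shown rounded, and all arithmetic holds full float precision; one final rounding, at four significant digits.
Convert: Contact area A = 0.05128 m × 0.01428 m = 7.323e-04 m².
In SI base units: W = 29.26 N, H = 2.906e+08 Pa, K = 2.038e-05.
Allowed volume V_lim = h_lim·A = 5.190e-06 · 7.323e-04 = 3.801e-09 m³.
So the life L = V_lim·H/(K·W) = 3.801e-09 · 2.906e+08 / (2.038e-05 · 29.26) = 1852 m.

value=1852 m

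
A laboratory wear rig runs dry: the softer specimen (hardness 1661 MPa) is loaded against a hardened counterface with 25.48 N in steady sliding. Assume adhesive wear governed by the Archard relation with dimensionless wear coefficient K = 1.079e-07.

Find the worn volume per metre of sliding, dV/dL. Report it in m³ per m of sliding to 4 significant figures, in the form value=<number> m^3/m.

The computation holds full float precision — intermediates are displayed rounded; one last rounding, at 4 significant digits.
Convert: Hardness H = 1661 MPa = 1.661e+09 Pa.
As SI base values: W = 25.48 N, H = 1.661e+09 Pa, K = 1.079e-07.
Rate of wear dV/dL = K·W/H, so: 1.079e-07 · 25.48 / 1.661e+09 = 1.655e-15 m³/m.

value=1.655e-15 m^3/m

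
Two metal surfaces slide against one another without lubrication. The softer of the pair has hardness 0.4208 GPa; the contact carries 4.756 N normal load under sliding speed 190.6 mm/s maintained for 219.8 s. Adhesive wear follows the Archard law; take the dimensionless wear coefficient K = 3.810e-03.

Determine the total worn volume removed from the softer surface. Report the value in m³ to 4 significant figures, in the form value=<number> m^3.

The intermediates are shown rounded, and every step holds exact precision; a single final rounding: 4 significant digits.
Convert: Sliding speed v = 190.6 mm/s = 0.1906 m/s. Sliding distance L = v·t = 0.1906 m/s × 219.8 s = 41.89 m.
Convert: Hardness H = 0.4208 GPa = 4.208e+08 Pa.
Working in SI base units: W = 4.756 N, H = 4.208e+08 Pa, K = 3.810e-03.
Archard volume V = K·W·L/H = 3.810e-03 · 4.756 · 41.89 / 4.208e+08 = 1.804e-09 m³.

value=1.804e-09 m^3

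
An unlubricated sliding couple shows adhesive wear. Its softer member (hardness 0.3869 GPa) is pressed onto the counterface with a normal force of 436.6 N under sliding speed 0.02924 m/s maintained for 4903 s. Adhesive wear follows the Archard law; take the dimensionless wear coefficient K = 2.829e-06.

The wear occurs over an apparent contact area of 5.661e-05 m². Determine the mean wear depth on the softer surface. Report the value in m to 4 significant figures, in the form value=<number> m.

value=8.085e-06 m

Printed values are rounded — each operation carries exact precision — a lone final rounding: 4 significant digits.
Distance L = v·t = 0.02924 m/s × 4903 s = 143.4 m.
Hardness H = 0.3869 GPa = 3.869e+08 Pa.
As SI base values: W = 436.6 N, H = 3.869e+08 Pa, K = 2.829e-06.
Volume removed: V = K·W·L/H = 2.829e-06 · 436.6 · 143.4 / 3.869e+08 = 4.577e-10 m³.
Depth of wear h = V/A = 4.577e-10 / 5.661e-05 = 8.085e-06 m.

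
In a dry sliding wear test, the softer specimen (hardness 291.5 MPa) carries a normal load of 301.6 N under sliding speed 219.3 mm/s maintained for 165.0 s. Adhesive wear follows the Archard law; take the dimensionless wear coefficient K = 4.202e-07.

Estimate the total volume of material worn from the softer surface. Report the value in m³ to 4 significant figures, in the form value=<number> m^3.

value=1.573e-11 m^3

The computation maintains exact precision — intermediate values are printed rounded — one final rounding: four significant figures.
Sliding speed v = 219.3 mm/s = 0.2193 m/s. Total distance L = v·t = 0.2193 m/s × 165.0 s = 36.18 m.
Hardness H = 291.5 MPa = 2.915e+08 Pa.
In SI base units, W = 301.6 N, H = 2.915e+08 Pa, K = 4.202e-07.
Apply Archard: V = K·W·L/H = 4.202e-07 · 301.6 · 36.18 / 2.915e+08 = 1.573e-11 m³.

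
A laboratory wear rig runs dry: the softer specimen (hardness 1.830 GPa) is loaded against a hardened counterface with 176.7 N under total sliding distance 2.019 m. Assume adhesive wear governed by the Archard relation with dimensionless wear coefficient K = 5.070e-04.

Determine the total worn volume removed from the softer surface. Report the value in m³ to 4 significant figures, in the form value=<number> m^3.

value=9.884e-11 m^3

All arithmetic runs at full precision; intermediates are printed rounded. Rounded once at the end, at four significant digits.
Hardness H = 1.830 GPa = 1.830e+09 Pa.
Working in SI base units: W = 176.7 N, H = 1.830e+09 Pa, K = 5.070e-04.
Worn volume V = K·W·L/H = 5.070e-04 · 176.7 · 2.019 / 1.830e+09 = 9.884e-11 m³.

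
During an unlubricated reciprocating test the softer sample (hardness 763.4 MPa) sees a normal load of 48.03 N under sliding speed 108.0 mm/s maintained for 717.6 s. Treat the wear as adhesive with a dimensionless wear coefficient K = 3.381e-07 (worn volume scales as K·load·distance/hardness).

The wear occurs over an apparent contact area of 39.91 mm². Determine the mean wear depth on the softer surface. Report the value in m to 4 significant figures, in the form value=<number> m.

All working math runs at full float precision, and intermediate values are shown rounded. Rounded once at the end, at four significant digits.
Sliding speed v = 108.0 mm/s = 0.1080 m/s. Distance covered L = v·t = 0.1080 m/s × 717.6 s = 77.50 m.
Hardness H = 763.4 MPa = 7.634e+08 Pa.
Contact area A = 39.91 mm² = 3.991e-05 m².
SI base units throughout: W = 48.03 N, H = 7.634e+08 Pa, K = 3.381e-07.
Archard relation: V = K·W·L/H = 3.381e-07 · 48.03 · 77.50 / 7.634e+08 = 1.649e-12 m³.
Mean wear depth h = V/A = 1.649e-12 / 3.991e-05 = 4.131e-08 m.

value=4.131e-08 m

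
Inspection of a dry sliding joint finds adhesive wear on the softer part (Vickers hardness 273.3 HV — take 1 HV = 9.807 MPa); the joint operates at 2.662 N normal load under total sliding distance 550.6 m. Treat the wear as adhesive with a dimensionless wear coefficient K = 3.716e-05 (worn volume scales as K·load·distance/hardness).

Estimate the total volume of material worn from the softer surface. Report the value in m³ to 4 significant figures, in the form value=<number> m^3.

value=2.032e-11 m^3

All arithmetic holds full precision, and printed values are rounded, and a single final rounding to four significant figures.
Convert: Hardness H = 273.3 HV × 9.807 MPa/HV = 2680 MPa = 2.680e+09 Pa.
SI base units throughout: W = 2.662 N, H = 2.680e+09 Pa, K = 3.716e-05.
Wear volume V = K·W·L/H = 3.716e-05 · 2.662 · 550.6 / 2.680e+09 = 2.032e-11 m³.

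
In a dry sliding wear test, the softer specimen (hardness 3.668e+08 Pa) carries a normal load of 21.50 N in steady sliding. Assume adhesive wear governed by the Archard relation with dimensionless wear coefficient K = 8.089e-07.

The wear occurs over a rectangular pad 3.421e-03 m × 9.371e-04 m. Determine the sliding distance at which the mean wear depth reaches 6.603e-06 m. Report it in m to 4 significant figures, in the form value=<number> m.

All working math holds full precision; the intermediates appear rounded, and one last rounding to four significant figures.
Contact area A = 3.421e-03 m × 9.371e-04 m = 3.206e-06 m².
In SI base units: W = 21.50 N, H = 3.668e+08 Pa, K = 8.089e-07.
Limit volume V_lim = h_lim·A = 6.603e-06 · 3.206e-06 = 2.117e-11 m³.
Sliding life L = V_lim·H/(K·W) = 2.117e-11 · 3.668e+08 / (8.089e-07 · 21.50) = 446.5 m.

value=446.5 m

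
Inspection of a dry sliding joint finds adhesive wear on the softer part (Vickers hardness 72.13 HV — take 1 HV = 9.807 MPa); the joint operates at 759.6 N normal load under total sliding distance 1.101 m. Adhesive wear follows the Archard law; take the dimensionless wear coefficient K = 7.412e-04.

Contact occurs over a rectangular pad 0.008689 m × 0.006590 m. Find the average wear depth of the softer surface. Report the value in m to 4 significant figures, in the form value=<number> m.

value=1.530e-05 m

Quoted intermediates are rounded — the algebra maintains exact precision. Rounded just once, at 4 significant digits.
Hardness H = 72.13 HV × 9.807 MPa/HV = 707.4 MPa = 7.074e+08 Pa.
Contact area A = 0.008689 m × 0.006590 m = 5.726e-05 m².
As SI base values: W = 759.6 N, H = 7.074e+08 Pa, K = 7.412e-04.
Wear volume V = K·W·L/H = 7.412e-04 · 759.6 · 1.101 / 7.074e+08 = 8.763e-10 m³.
Average depth h = V/A = 8.763e-10 / 5.726e-05 = 1.530e-05 m.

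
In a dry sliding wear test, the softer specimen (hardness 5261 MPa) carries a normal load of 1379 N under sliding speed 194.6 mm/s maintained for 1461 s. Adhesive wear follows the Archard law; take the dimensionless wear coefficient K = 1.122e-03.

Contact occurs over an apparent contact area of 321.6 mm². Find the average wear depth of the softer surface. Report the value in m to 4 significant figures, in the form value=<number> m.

value=2.600e-04 m

Shown intermediates are rounded. All working math keeps exact precision; one final rounding to four significant figures.
Sliding speed v = 194.6 mm/s = 0.1946 m/s. Sliding distance L = v·t = 0.1946 m/s × 1461 s = 284.3 m.
Hardness H = 5261 MPa = 5.261e+09 Pa.
Contact area A = 321.6 mm² = 3.216e-04 m².
In SI base units: W = 1379 N, H = 5.261e+09 Pa, K = 1.122e-03.
The Archard volume V = K·W·L/H = 1.122e-03 · 1379 · 284.3 / 5.261e+09 = 8.361e-08 m³.
Mean wear depth h = V/A = 8.361e-08 / 3.216e-04 = 2.600e-04 m.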